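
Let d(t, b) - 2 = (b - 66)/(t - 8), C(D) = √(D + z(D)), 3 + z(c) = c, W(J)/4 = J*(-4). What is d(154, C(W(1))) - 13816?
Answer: -1008455/73 + I*√35/146 ≈ -13814.0 + 0.040521*I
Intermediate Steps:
W(J) = -16*J (W(J) = 4*(J*(-4)) = 4*(-4*J) = -16*J)
z(c) = -3 + c
C(D) = √(-3 + 2*D) (C(D) = √(D + (-3 + D)) = √(-3 + 2*D))
d(t, b) = 2 + (-66 + b)/(-8 + t) (d(t, b) = 2 + (b - 66)/(t - 8) = 2 + (-66 + b)/(-8 + t))
d(154, C(W(1))) - 13816 = (-82 + √(-3 + 2*(-16*1)) + 2*154)/(-8 + 154) - 13816 = (-82 + √(-3 + 2*(-16)) + 308)/146 - 13816 = (-82 + √(-3 - 32) + 308)/146 - 13816 = (-82 + √(-35) + 308)/146 - 13816 = (-82 + I*√35 + 308)/146 - 13816 = (226 + I*√35)/146 - 13816 = (113/73 + I*√35/146) - 13816 = -1008455/73 + I*√35/146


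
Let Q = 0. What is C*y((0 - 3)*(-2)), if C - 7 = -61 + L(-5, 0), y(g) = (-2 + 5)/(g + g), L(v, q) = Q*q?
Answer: -27/2 ≈ -13.500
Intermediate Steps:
L(v, q) = 0 (L(v, q) = 0*q = 0)
y(g) = 3/(2*g) (y(g) = 3/((2*g)) = 3*(1/(2*g)) = 3/(2*g))
C = -54 (C = 7 + (-61 + 0) = 7 - 61 = -54)
C*y((0 - 3)*(-2)) = -81/((0 - 3)*(-2)) = -81/((-3*(-2))) = -81/6 = -54*¼ = -27/2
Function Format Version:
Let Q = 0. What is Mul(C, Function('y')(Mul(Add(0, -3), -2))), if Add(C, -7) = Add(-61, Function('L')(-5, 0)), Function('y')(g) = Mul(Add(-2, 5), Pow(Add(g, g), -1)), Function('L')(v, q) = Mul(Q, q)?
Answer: Rational(-27, 2) ≈ -13.500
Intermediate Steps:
Function('L')(v, q) = 0 (Function('L')(v, q) = Mul(0, q) = 0)
Function('y')(g) = Mul(Rational(3, 2), Pow(g, -1)) (Function('y')(g) = Mul(3, Pow(Mul(2, g), -1)) = Mul(3, Mul(Rational(1, 2), Pow(g, -1))) = Mul(Rational(3, 2), Pow(g, -1)))
C = -54 (C = Add(7, Add(-61, 0)) = Add(7, -61) = -54)
Mul(C, Function('y')(Mul(Add(0, -3), -2))) = Mul(-54, Mul(Rational(3, 2), Pow(Mul(Add(0, -3), -2), -1))) = Mul(-54, Mul(Rational(3, 2), Pow(Mul(-3, -2), -1))) = Mul(-54, Mul(Rational(3, 2), Pow(6, -1))) = Mul(-54, Mul(Rational(3, 2), Rational(1, 6))) = Mul(-54, Rational(1, 4)) = Rational(-27, 2)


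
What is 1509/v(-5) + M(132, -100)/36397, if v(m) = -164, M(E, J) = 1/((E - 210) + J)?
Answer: -4888153579/531250612 ≈ -9.2012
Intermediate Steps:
M(E, J) = 1/(-210 + E + J) (M(E, J) = 1/((-210 + E) + J) = 1/(-210 + E + J))
1509/v(-5) + M(132, -100)/36397 = 1509/(-164) + 1/(-210 + 132 - 100*36397) = 1509*(-1/164) + (1/36397)/(-178) = -1509/164 - 1/178*1/36397 = -1509/164 - 1/6478666 = -4888153579/531250612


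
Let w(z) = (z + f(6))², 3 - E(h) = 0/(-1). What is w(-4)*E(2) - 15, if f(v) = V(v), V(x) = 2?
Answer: -3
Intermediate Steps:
f(v) = 2
E(h) = 3 (E(h) = 3 - 0/(-1) = 3 - 0*(-1) = 3 - 1*0 = 3 + 0 = 3)
w(z) = (2 + z)² (w(z) = (z + 2)² = (2 + z)²)
w(-4)*E(2) - 15 = (2 - 4)²*3 - 15 = (-2)²*3 - 15 = 4*3 - 15 = 12 - 15 = -3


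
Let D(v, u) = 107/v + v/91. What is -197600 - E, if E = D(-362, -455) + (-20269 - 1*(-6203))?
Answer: -6045836247/32942 ≈ -1.8353e+5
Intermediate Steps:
D(v, u) = 107/v + v/91 (D(v, u) = 107/v + v*(1/91) = 107/v + v/91)
E = -463502953/32942 (E = (107/(-362) + (1/91)*(-362)) + (-20269 - 1*(-6203)) = (107*(-1/362) - 362/91) + (-20269 + 6203) = (-107/362 - 362/91) - 14066 = -140781/32942 - 14066 = -463502953/32942 ≈ -14070.)
-197600 - E = -197600 - 1*(-463502953/32942) = -197600 + 463502953/32942 = -6045836247/32942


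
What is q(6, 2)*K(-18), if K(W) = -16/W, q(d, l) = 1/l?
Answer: 4/9 ≈ 0.44444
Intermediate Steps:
q(d, l) = 1/l
q(6, 2)*K(-18) = (-16/(-18))/2 = (-16*(-1/18))/2 = (½)*(8/9) = 4/9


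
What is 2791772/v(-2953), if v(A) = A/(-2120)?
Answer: 5918556640/2953 ≈ 2.0043e+6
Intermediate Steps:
v(A) = -A/2120 (v(A) = A*(-1/2120) = -A/2120)
2791772/v(-2953) = 2791772/((-1/2120*(-2953))) = 2791772/(2953/2120) = 2791772*(2120/2953) = 5918556640/2953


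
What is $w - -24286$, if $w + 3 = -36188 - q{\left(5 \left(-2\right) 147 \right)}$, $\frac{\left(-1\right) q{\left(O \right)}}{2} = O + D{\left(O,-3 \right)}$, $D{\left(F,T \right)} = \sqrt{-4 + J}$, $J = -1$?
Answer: $-14845 + 2 i \sqrt{5} \approx -14845.0 + 4.4721 i$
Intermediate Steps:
$D{\left(F,T \right)} = i \sqrt{5}$ ($D{\left(F,T \right)} = \sqrt{-4 - 1} = \sqrt{-5} = i \sqrt{5}$)
$q{\left(O \right)} = - 2 O - 2 i \sqrt{5}$ ($q{\left(O \right)} = - 2 \left(O + i \sqrt{5}\right) = - 2 O - 2 i \sqrt{5}$)
$w = -39131 + 2 i \sqrt{5}$ ($w = -3 - \left(36188 - 2 i \sqrt{5} - 2 \cdot 5 \left(-2\right) 147\right) = -3 - \left(36188 - \left(-20\right) 147 - 2 i \sqrt{5}\right) = -3 - \left(36188 + 2940 - 2 i \sqrt{5}\right) = -3 - \left(39128 - 2 i \sqrt{5}\right) = -39131 + 2 i \sqrt{5} \approx -39131.0 + 4.4721 i$)
$w - -24286 = \left(-39131 + 2 i \sqrt{5}\right) - -24286 = \left(-39131 + 2 i \sqrt{5}\right) + 24286 = -14845 + 2 i \sqrt{5}$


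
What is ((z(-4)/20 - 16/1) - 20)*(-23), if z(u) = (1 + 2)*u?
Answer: 4209/5 ≈ 841.80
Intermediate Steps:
z(u) = 3*u
((z(-4)/20 - 16/1) - 20)*(-23) = (((3*(-4))/20 - 16/1) - 20)*(-23) = ((-12*1/20 - 16*1) - 20)*(-23) = ((-3/5 - 16) - 20)*(-23) = (-83/5 - 20)*(-23) = -183/5*(-23) = 4209/5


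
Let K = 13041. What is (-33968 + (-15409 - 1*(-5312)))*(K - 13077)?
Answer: 1586340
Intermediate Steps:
(-33968 + (-15409 - 1*(-5312)))*(K - 13077) = (-33968 + (-15409 - 1*(-5312)))*(13041 - 13077) = (-33968 + (-15409 + 5312))*(-36) = (-33968 - 10097)*(-36) = -44065*(-36) = 1586340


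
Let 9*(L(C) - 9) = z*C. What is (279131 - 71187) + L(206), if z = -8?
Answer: 1869929/9 ≈ 2.0777e+5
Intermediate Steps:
L(C) = 9 - 8*C/9 (L(C) = 9 + (-8*C)/9 = 9 - 8*C/9)
(279131 - 71187) + L(206) = (279131 - 71187) + (9 - 8/9*206) = 207944 + (9 - 1648/9) = 207944 - 1567/9 = 1869929/9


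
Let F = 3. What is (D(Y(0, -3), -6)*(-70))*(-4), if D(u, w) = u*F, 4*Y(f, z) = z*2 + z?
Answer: -1890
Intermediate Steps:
Y(f, z) = 3*z/4 (Y(f, z) = (z*2 + z)/4 = (2*z + z)/4 = (3*z)/4 = 3*z/4)
D(u, w) = 3*u (D(u, w) = u*3 = 3*u)
(D(Y(0, -3), -6)*(-70))*(-4) = ((3*((3/4)*(-3)))*(-70))*(-4) = ((3*(-9/4))*(-70))*(-4) = -27/4*(-70)*(-4) = (945/2)*(-4) = -1890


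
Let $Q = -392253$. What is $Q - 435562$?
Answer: $-827815$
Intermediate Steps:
$Q - 435562 = -392253 - 435562 = -827815$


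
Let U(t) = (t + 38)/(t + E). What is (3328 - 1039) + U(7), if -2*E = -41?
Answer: 25197/11 ≈ 2290.6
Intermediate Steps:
E = 41/2 (E = -1/2*(-41) = 41/2 ≈ 20.500)
U(t) = (38 + t)/(41/2 + t) (U(t) = (t + 38)/(t + 41/2) = (38 + t)/(41/2 + t))
(3328 - 1039) + U(7) = (3328 - 1039) + 2*(38 + 7)/(41 + 2*7) = 2289 + 2*45/(41 + 14) = 2289 + 2*45/55 = 2289 + 2*(1/55)*45 = 2289 + 18/11 = 25197/11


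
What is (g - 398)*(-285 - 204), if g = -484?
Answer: 431298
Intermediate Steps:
(g - 398)*(-285 - 204) = (-484 - 398)*(-285 - 204) = -882*(-489) = 431298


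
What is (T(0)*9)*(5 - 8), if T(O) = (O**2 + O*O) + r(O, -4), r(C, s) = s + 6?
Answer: -54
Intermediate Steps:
r(C, s) = 6 + s
T(O) = 2 + 2*O**2 (T(O) = (O**2 + O*O) + (6 - 4) = (O**2 + O**2) + 2 = 2*O**2 + 2 = 2 + 2*O**2)
(T(0)*9)*(5 - 8) = ((2 + 2*0**2)*9)*(5 - 8) = ((2 + 2*0)*9)*(-3) = ((2 + 0)*9)*(-3) = (2*9)*(-3) = 18*(-3) = -54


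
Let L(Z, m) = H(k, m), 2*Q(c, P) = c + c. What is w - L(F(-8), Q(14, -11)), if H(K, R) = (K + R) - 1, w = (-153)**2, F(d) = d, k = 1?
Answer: 23395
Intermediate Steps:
Q(c, P) = c (Q(c, P) = (c + c)/2 = (2*c)/2 = c)
w = 23409
H(K, R) = -1 + K + R
L(Z, m) = m (L(Z, m) = -1 + 1 + m = m)
w - L(F(-8), Q(14, -11)) = 23409 - 1*14 = 23409 - 14 = 23395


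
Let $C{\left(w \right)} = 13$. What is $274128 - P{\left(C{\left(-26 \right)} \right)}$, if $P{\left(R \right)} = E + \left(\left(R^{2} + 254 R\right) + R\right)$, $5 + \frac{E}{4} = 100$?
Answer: $270264$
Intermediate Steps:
$E = 380$ ($E = -20 + 4 \cdot 100 = -20 + 400 = 380$)
$P{\left(R \right)} = 380 + R^{2} + 255 R$ ($P{\left(R \right)} = 380 + \left(\left(R^{2} + 254 R\right) + R\right) = 380 + \left(R^{2} + 255 R\right) = 380 + R^{2} + 255 R$)
$274128 - P{\left(C{\left(-26 \right)} \right)} = 274128 - \left(380 + 13^{2} + 255 \cdot 13\right) = 274128 - \left(380 + 169 + 3315\right) = 274128 - 3864 = 270264$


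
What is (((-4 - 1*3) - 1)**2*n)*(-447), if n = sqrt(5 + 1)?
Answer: -28608*sqrt(6) ≈ -70075.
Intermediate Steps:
n = sqrt(6) ≈ 2.4495
(((-4 - 1*3) - 1)**2*n)*(-447) = (((-4 - 1*3) - 1)**2*sqrt(6))*(-447) = (((-4 - 3) - 1)**2*sqrt(6))*(-447) = ((-7 - 1)**2*sqrt(6))*(-447) = ((-8)**2*sqrt(6))*(-447) = (64*sqrt(6))*(-447) = -28608*sqrt(6)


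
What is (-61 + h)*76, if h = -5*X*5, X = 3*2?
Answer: -16036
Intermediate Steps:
X = 6
h = -150 (h = -5*6*5 = -30*5 = -150)
(-61 + h)*76 = (-61 - 150)*76 = -211*76 = -16036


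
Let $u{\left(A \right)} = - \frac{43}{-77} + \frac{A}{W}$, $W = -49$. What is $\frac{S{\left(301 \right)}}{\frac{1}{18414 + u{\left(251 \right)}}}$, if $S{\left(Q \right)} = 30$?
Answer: $\frac{297680580}{539} \approx 5.5228 \cdot 10^{5}$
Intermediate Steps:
$u{\left(A \right)} = \frac{43}{77} - \frac{A}{49}$ ($u{\left(A \right)} = - \frac{43}{-77} + \frac{A}{-49} = \left(-43\right) \left(- \frac{1}{77}\right) + A \left(- \frac{1}{49}\right) = \frac{43}{77} - \frac{A}{49}$)
$\frac{S{\left(301 \right)}}{\frac{1}{18414 + u{\left(251 \right)}}} = \frac{30}{\frac{1}{18414 + \left(\frac{43}{77} - \frac{251}{49}\right)}} = \frac{30}{\frac{1}{18414 - \frac{2460}{539}}} = \frac{30}{\frac{1}{\frac{9922686}{539}}} = \frac{30}{\frac{539}{9922686}} = 30 \cdot \frac{9922686}{539} = \frac{297680580}{539}$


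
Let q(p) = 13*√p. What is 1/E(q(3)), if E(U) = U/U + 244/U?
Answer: -507/59029 + 3172*√3/59029 ≈ 0.084485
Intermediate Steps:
E(U) = 1 + 244/U
1/E(q(3)) = 1/((244 + 13*√3)/((13*√3))) = 1/((√3/39)*(244 + 13*√3)) = 1/(√3*(244 + 13*√3)/39) = 13*√3/(244 + 13*√3)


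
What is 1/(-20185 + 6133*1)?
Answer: -1/14052 ≈ -7.1164e-5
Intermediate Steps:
1/(-20185 + 6133*1) = 1/(-20185 + 6133) = 1/(-14052) = -1/14052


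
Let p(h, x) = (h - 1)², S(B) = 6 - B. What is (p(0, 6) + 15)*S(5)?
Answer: 16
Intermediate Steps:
p(h, x) = (-1 + h)²
(p(0, 6) + 15)*S(5) = ((-1 + 0)² + 15)*(6 - 1*5) = ((-1)² + 15)*(6 - 5) = (1 + 15)*1 = 16*1 = 16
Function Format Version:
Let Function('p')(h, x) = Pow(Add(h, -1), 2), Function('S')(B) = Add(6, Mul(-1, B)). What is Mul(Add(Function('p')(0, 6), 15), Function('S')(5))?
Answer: 16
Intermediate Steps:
Function('p')(h, x) = Pow(Add(-1, h), 2)
Mul(Add(Function('p')(0, 6), 15), Function('S')(5)) = Mul(Add(Pow(Add(-1, 0), 2), 15), Add(6, Mul(-1, 5))) = Mul(Add(Pow(-1, 2), 15), Add(6, -5)) = Mul(Add(1, 15), 1) = Mul(16, 1) = 16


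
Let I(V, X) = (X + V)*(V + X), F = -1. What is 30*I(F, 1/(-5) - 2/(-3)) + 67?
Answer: 1133/15 ≈ 75.533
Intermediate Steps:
I(V, X) = (V + X)² (I(V, X) = (V + X)*(V + X) = (V + X)²)
30*I(F, 1/(-5) - 2/(-3)) + 67 = 30*(-1 + (1/(-5) - 2/(-3)))² + 67 = 30*(-1 + (1*(-⅕) - 2*(-⅓)))² + 67 = 30*(-1 + (-⅕ + ⅔))² + 67 = 30*(-1 + 7/15)² + 67 = 30*(-8/15)² + 67 = 30*(64/225) + 67 = 128/15 + 67 = 1133/15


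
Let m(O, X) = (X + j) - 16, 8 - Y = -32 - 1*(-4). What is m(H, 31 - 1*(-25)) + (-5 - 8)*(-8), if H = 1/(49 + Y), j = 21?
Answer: 165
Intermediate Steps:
Y = 36 (Y = 8 - (-32 - 1*(-4)) = 8 - (-32 + 4) = 8 - 1*(-28) = 8 + 28 = 36)
H = 1/85 (H = 1/(49 + 36) = 1/85 ≈ 0.011765)
m(O, X) = 5 + X (m(O, X) = (X + 21) - 16 = (21 + X) - 16 = 5 + X)
m(H, 31 - 1*(-25)) + (-5 - 8)*(-8) = (5 + (31 - 1*(-25))) + (-5 - 8)*(-8) = (5 + (31 + 25)) - 13*(-8) = (5 + 56) + 104 = 61 + 104 = 165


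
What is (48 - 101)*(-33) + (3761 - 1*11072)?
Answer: -5562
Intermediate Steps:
(48 - 101)*(-33) + (3761 - 1*11072) = -53*(-33) + (3761 - 11072) = 1749 - 7311 = -5562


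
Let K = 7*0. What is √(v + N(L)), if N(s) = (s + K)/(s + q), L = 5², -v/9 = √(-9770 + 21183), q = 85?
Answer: √(110 - 4356*√11413)/22 ≈ 31.004*I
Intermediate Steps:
K = 0
v = -9*√11413 (v = -9*√(-9770 + 21183) = -9*√11413 ≈ -961.48)
L = 25
N(s) = s/(85 + s) (N(s) = (s + 0)/(s + 85) = s/(85 + s))
√(v + N(L)) = √(-9*√11413 + 25/(85 + 25)) = √(-9*√11413 + 25/110) = √(-9*√11413 + 25*(1/110)) = √(-9*√11413 + 5/22) = √(5/22 - 9*√11413)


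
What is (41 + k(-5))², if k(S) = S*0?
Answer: 1681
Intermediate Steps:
k(S) = 0
(41 + k(-5))² = (41 + 0)² = 41² = 1681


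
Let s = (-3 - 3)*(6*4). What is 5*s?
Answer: -720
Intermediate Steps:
s = -144 (s = -6*24 = -144)
5*s = 5*(-144) = -720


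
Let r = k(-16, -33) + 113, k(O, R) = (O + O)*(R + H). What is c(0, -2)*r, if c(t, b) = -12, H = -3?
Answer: -15180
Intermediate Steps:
k(O, R) = 2*O*(-3 + R) (k(O, R) = (O + O)*(R - 3) = (2*O)*(-3 + R) = 2*O*(-3 + R))
r = 1265 (r = 2*(-16)*(-3 - 33) + 113 = 2*(-16)*(-36) + 113 = 1152 + 113 = 1265)
c(0, -2)*r = -12*1265 = -15180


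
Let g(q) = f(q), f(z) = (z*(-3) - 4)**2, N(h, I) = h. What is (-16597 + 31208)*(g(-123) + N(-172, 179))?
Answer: 1944037383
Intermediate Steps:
f(z) = (-4 - 3*z)**2 (f(z) = (-3*z - 4)**2 = (-4 - 3*z)**2)
g(q) = (4 + 3*q)**2
(-16597 + 31208)*(g(-123) + N(-172, 179)) = (-16597 + 31208)*((4 + 3*(-123))**2 - 172) = 14611*((4 - 369)**2 - 172) = 14611*((-365)**2 - 172) = 14611*(133225 - 172) = 14611*133053 = 1944037383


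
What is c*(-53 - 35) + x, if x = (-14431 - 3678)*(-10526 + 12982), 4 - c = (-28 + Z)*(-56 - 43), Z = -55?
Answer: -43752960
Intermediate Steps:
c = -8213 (c = 4 - (-28 - 55)*(-56 - 43) = 4 - (-83)*(-99) = 4 - 1*8217 = 4 - 8217 = -8213)
x = -44475704 (x = -18109*2456 = -44475704)
c*(-53 - 35) + x = -8213*(-53 - 35) - 44475704 = -8213*(-88) - 44475704 = 722744 - 44475704 = -43752960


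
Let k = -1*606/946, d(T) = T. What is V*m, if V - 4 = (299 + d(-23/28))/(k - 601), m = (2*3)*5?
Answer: 418851525/3984064 ≈ 105.13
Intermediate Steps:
k = -303/473 (k = -606*1/946 = -303/473 ≈ -0.64059)
m = 30 (m = 6*5 = 30)
V = 27923435/7968128 (V = 4 + (299 - 23/28)/(-303/473 - 601) = 4 + (299 - 23*1/28)/(-284576/473) = 4 + (299 - 23/28)*(-473/284576) = 4 + (8349/28)*(-473/284576) = 4 - 3949077/7968128 = 27923435/7968128 ≈ 3.5044)
V*m = (27923435/7968128)*30 = 418851525/3984064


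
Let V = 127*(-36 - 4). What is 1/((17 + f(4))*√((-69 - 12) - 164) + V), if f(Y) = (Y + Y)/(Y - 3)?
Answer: -1016/5191905 - 7*I*√5/1038381 ≈ -0.00019569 - 1.5074e-5*I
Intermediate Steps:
f(Y) = 2*Y/(-3 + Y) (f(Y) = (2*Y)/(-3 + Y) = 2*Y/(-3 + Y))
V = -5080 (V = 127*(-40) = -5080)
1/((17 + f(4))*√((-69 - 12) - 164) + V) = 1/((17 + 2*4/(-3 + 4))*√((-69 - 12) - 164) - 5080) = 1/((17 + 2*4/1)*√(-81 - 164) - 5080) = 1/((17 + 2*4*1)*√(-245) - 5080) = 1/((17 + 8)*(7*I*√5) - 5080) = 1/(25*(7*I*√5) - 5080) = 1/(175*I*√5 - 5080) = 1/(-5080 + 175*I*√5)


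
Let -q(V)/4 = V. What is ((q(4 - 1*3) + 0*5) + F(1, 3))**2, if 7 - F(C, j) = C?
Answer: 4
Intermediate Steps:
F(C, j) = 7 - C
q(V) = -4*V
((q(4 - 1*3) + 0*5) + F(1, 3))**2 = ((-4*(4 - 1*3) + 0*5) + (7 - 1*1))**2 = ((-4*(4 - 3) + 0) + (7 - 1))**2 = ((-4*1 + 0) + 6)**2 = ((-4 + 0) + 6)**2 = (-4 + 6)**2 = 2**2 = 4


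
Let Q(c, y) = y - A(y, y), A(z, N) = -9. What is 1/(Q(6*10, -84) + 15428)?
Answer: 1/15353 ≈ 6.5134e-5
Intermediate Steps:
Q(c, y) = 9 + y (Q(c, y) = y - 1*(-9) = y + 9 = 9 + y)
1/(Q(6*10, -84) + 15428) = 1/((9 - 84) + 15428) = 1/(-75 + 15428) = 1/15353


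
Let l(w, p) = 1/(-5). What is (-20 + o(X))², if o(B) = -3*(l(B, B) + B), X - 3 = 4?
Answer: 40804/25 ≈ 1632.2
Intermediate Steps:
X = 7 (X = 3 + 4 = 7)
l(w, p) = -⅕
o(B) = ⅗ - 3*B (o(B) = -3*(-⅕ + B) = ⅗ - 3*B)
(-20 + o(X))² = (-20 + (⅗ - 3*7))² = (-20 + (⅗ - 21))² = (-20 - 102/5)² = (-202/5)² = 40804/25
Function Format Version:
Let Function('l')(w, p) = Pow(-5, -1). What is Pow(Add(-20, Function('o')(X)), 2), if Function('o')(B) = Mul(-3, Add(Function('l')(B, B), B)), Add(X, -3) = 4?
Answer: Rational(40804, 25) ≈ 1632.2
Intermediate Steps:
X = 7 (X = Add(3, 4) = 7)
Function('l')(w, p) = Rational(-1, 5)
Function('o')(B) = Add(Rational(3, 5), Mul(-3, B)) (Function('o')(B) = Mul(-3, Add(Rational(-1, 5), B)) = Add(Rational(3, 5), Mul(-3, B)))
Pow(Add(-20, Function('o')(X)), 2) = Pow(Add(-20, Add(Rational(3, 5), Mul(-3, 7))), 2) = Pow(Add(-20, Add(Rational(3, 5), -21)), 2) = Pow(Add(-20, Rational(-102, 5)), 2) = Pow(Rational(-202, 5), 2) = Rational(40804, 25)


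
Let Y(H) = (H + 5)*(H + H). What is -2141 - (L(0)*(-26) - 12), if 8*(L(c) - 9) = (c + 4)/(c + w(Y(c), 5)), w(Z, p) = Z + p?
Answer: -9462/5 ≈ -1892.4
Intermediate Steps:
Y(H) = 2*H*(5 + H) (Y(H) = (5 + H)*(2*H) = 2*H*(5 + H))
L(c) = 9 + (4 + c)/(8*(5 + c + 2*c*(5 + c))) (L(c) = 9 + ((c + 4)/(c + (2*c*(5 + c) + 5)))/8 = 9 + ((4 + c)/(c + (5 + 2*c*(5 + c))))/8 = 9 + ((4 + c)/(5 + c + 2*c*(5 + c)))/8 = 9 + (4 + c)/(8*(5 + c + 2*c*(5 + c))))
-2141 - (L(0)*(-26) - 12) = -2141 - (((364 + 144*0² + 793*0)/(8*(5 + 2*0² + 11*0)))*(-26) - 12) = -2141 - (((364 + 144*0 + 0)/(8*(5 + 2*0 + 0)))*(-26) - 12) = -2141 - (((364 + 0 + 0)/(8*(5 + 0 + 0)))*(-26) - 12) = -2141 - (((⅛)*364/5)*(-26) - 12) = -2141 - (((⅛)*(⅕)*364)*(-26) - 12) = -2141 - ((91/10)*(-26) - 12) = -2141 - (-1183/5 - 12) = -2141 - 1*(-1243/5) = -2141 + 1243/5 = -9462/5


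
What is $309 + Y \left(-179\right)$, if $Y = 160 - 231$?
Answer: $13018$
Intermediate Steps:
$Y = -71$ ($Y = 160 - 231 = -71$)
$309 + Y \left(-179\right) = 309 - -12709 = 309 + 12709 = 13018$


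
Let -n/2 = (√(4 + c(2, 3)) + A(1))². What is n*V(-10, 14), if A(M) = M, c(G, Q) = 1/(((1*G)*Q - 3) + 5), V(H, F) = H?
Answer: 205/2 + 10*√66 ≈ 183.74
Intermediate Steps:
c(G, Q) = 1/(2 + G*Q) (c(G, Q) = 1/((G*Q - 3) + 5) = 1/((-3 + G*Q) + 5) = 1/(2 + G*Q))
n = -2*(1 + √66/4)² (n = -2*(√(4 + 1/(2 + 2*3)) + 1)² = -2*(√(4 + 1/(2 + 6)) + 1)² = -2*(√(4 + 1/8) + 1)² = -2*(√(4 + ⅛) + 1)² = -2*(√(33/8) + 1)² = -2*(√66/4 + 1)² = -2*(1 + √66/4)² ≈ -18.374)
n*V(-10, 14) = (-41/4 - √66)*(-10) = 205/2 + 10*√66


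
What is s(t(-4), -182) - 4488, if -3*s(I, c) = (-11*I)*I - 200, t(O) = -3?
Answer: -13165/3 ≈ -4388.3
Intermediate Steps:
s(I, c) = 200/3 + 11*I²/3 (s(I, c) = -((-11*I)*I - 200)/3 = -(-11*I² - 200)/3 = -(-200 - 11*I²)/3 = 200/3 + 11*I²/3)
s(t(-4), -182) - 4488 = (200/3 + (11/3)*(-3)²) - 4488 = (200/3 + (11/3)*9) - 4488 = (200/3 + 33) - 4488 = 299/3 - 4488 = -13165/3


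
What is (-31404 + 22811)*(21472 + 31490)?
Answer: -455102466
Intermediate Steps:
(-31404 + 22811)*(21472 + 31490) = -8593*52962 = -455102466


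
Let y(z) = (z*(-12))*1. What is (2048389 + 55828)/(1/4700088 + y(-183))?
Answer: 9890005071096/10321393249 ≈ 958.20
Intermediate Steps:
y(z) = -12*z (y(z) = -12*z*1 = -12*z)
(2048389 + 55828)/(1/4700088 + y(-183)) = (2048389 + 55828)/(1/4700088 - 12*(-183)) = 2104217/(1/4700088 + 2196) = 2104217/(10321393249/4700088) = 2104217*(4700088/10321393249) = 9890005071096/10321393249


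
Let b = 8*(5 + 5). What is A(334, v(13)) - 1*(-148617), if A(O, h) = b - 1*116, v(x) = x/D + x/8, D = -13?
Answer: 148581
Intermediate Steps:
v(x) = 5*x/104 (v(x) = x/(-13) + x/8 = x*(-1/13) + x*(⅛) = -x/13 + x/8 = 5*x/104)
b = 80 (b = 8*10 = 80)
A(O, h) = -36 (A(O, h) = 80 - 1*116 = 80 - 116 = -36)
A(334, v(13)) - 1*(-148617) = -36 - 1*(-148617) = -36 + 148617 = 148581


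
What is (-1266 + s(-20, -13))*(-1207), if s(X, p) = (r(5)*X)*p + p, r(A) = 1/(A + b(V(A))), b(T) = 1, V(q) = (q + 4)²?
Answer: 4474349/3 ≈ 1.4915e+6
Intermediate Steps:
V(q) = (4 + q)²
r(A) = 1/(1 + A) (r(A) = 1/(A + 1) = 1/(1 + A))
s(X, p) = p + X*p/6 (s(X, p) = (X/(1 + 5))*p + p = (X/6)*p + p = X*p/6 + p = p + X*p/6)
(-1266 + s(-20, -13))*(-1207) = (-1266 + (⅙)*(-13)*(6 - 20))*(-1207) = (-1266 + (⅙)*(-13)*(-14))*(-1207) = (-1266 + 91/3)*(-1207) = -3707/3*(-1207) = 4474349/3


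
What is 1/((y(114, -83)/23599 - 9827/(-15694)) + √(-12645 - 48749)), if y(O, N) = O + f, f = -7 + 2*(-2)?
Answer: 86488526853351630/8421379509519325776809 - 137168533995642436*I*√61394/8421379509519325776809 ≈ 1.027e-5 - 0.0040358*I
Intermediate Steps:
f = -11 (f = -7 - 4 = -11)
y(O, N) = -11 + O (y(O, N) = O - 11 = -11 + O)
1/((y(114, -83)/23599 - 9827/(-15694)) + √(-12645 - 48749)) = 1/(((-11 + 114)/23599 - 9827/(-15694)) + √(-12645 - 48749)) = 1/((103*(1/23599) - 9827*(-1/15694)) + √(-61394)) = 1/((103/23599 + 9827/15694) + I*√61394) = 1/(233523855/370362706 + I*√61394)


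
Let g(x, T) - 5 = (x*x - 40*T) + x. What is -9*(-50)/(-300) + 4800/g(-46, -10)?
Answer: 29/66 ≈ 0.43939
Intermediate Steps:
g(x, T) = 5 + x + x**2 - 40*T (g(x, T) = 5 + ((x*x - 40*T) + x) = 5 + ((x**2 - 40*T) + x) = 5 + (x + x**2 - 40*T) = 5 + x + x**2 - 40*T)
-9*(-50)/(-300) + 4800/g(-46, -10) = -9*(-50)/(-300) + 4800/(5 - 46 + (-46)**2 - 40*(-10)) = 450*(-1/300) + 4800/(5 - 46 + 2116 + 400) = -3/2 + 4800/2475 = -3/2 + 4800*(1/2475) = -3/2 + 64/33 = 29/66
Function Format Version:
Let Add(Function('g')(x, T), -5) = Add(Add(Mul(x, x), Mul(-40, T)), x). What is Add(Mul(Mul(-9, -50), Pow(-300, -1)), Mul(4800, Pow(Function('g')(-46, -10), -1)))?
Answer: Rational(29, 66) ≈ 0.43939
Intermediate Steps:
Function('g')(x, T) = Add(5, x, Pow(x, 2), Mul(-40, T)) (Function('g')(x, T) = Add(5, Add(Add(Mul(x, x), Mul(-40, T)), x)) = Add(5, Add(Add(Pow(x, 2), Mul(-40, T)), x)) = Add(5, Add(x, Pow(x, 2), Mul(-40, T))) = Add(5, x, Pow(x, 2), Mul(-40, T)))
Add(Mul(Mul(-9, -50), Pow(-300, -1)), Mul(4800, Pow(Function('g')(-46, -10), -1))) = Add(Mul(Mul(-9, -50), Pow(-300, -1)), Mul(4800, Pow(Add(5, -46, Pow(-46, 2), Mul(-40, -10)), -1))) = Add(Mul(450, Rational(-1, 300)), Mul(4800, Pow(Add(5, -46, 2116, 400), -1))) = Add(Rational(-3, 2), Mul(4800, Pow(2475, -1))) = Add(Rational(-3, 2), Mul(4800, Rational(1, 2475))) = Add(Rational(-3, 2), Rational(64, 33)) = Rational(29, 66)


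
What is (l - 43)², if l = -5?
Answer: 2304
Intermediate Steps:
(l - 43)² = (-5 - 43)² = (-48)² = 2304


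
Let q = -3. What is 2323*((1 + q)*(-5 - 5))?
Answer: 46460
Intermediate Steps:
2323*((1 + q)*(-5 - 5)) = 2323*((1 - 3)*(-5 - 5)) = 2323*(-2*(-10)) = 2323*20 = 46460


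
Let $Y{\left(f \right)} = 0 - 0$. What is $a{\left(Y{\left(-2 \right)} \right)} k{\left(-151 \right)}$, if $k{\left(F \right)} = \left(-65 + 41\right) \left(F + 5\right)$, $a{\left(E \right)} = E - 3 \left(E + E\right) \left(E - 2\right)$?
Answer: $0$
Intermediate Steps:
$Y{\left(f \right)} = 0$ ($Y{\left(f \right)} = 0 + 0 = 0$)
$a{\left(E \right)} = E - 6 E \left(-2 + E\right)$ ($a{\left(E \right)} = E - 3 \cdot 2 E \left(-2 + E\right) = E - 6 E \left(-2 + E\right)$)
$k{\left(F \right)} = -120 - 24 F$ ($k{\left(F \right)} = - 24 \left(5 + F\right) = -120 - 24 F$)
$a{\left(Y{\left(-2 \right)} \right)} k{\left(-151 \right)} = 0 \left(13 - 0\right) \left(-120 - -3624\right) = 0 \left(13 + 0\right) \left(-120 + 3624\right) = 0 \cdot 13 \cdot 3504 = 0 \cdot 3504 = 0$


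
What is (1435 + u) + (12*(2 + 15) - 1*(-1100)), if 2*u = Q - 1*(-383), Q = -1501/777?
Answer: 2276248/777 ≈ 2929.5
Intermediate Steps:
Q = -1501/777 (Q = -1501*1/777 = -1501/777 ≈ -1.9318)
u = 148045/777 (u = (-1501/777 - 1*(-383))/2 = (-1501/777 + 383)/2 = (½)*(296090/777) = 148045/777 ≈ 190.53)
(1435 + u) + (12*(2 + 15) - 1*(-1100)) = (1435 + 148045/777) + (12*(2 + 15) - 1*(-1100)) = 1263040/777 + (12*17 + 1100) = 1263040/777 + (204 + 1100) = 1263040/777 + 1304 = 2276248/777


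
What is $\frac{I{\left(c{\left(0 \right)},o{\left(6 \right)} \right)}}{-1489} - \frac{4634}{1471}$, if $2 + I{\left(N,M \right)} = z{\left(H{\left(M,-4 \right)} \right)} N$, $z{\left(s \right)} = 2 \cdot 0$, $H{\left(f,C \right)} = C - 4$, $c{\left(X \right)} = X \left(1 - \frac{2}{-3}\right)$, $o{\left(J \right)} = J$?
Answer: $- \frac{6897084}{2190319} \approx -3.1489$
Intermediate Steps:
$c{\left(X \right)} = \frac{5 X}{3}$ ($c{\left(X \right)} = X \left(1 - - \frac{2}{3}\right) = X \left(1 + \frac{2}{3}\right) = X \frac{5}{3} = \frac{5 X}{3}$)
$H{\left(f,C \right)} = -4 + C$
$z{\left(s \right)} = 0$
$I{\left(N,M \right)} = -2$ ($I{\left(N,M \right)} = -2 + 0 N = -2 + 0 = -2$)
$\frac{I{\left(c{\left(0 \right)},o{\left(6 \right)} \right)}}{-1489} - \frac{4634}{1471} = - \frac{2}{-1489} - \frac{4634}{1471} = \left(-2\right) \left(- \frac{1}{1489}\right) - \frac{4634}{1471} = \frac{2}{1489} - \frac{4634}{1471} = - \frac{6897084}{2190319}$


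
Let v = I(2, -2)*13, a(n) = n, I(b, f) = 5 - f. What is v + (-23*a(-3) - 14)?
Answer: 146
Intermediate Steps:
v = 91 (v = (5 - 1*(-2))*13 = (5 + 2)*13 = 7*13 = 91)
v + (-23*a(-3) - 14) = 91 + (-23*(-3) - 14) = 91 + (69 - 14) = 91 + 55 = 146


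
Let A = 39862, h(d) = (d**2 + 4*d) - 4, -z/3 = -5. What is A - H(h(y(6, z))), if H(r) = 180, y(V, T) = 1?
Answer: 39682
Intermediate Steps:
z = 15 (z = -3*(-5) = 15)
h(d) = -4 + d**2 + 4*d
A - H(h(y(6, z))) = 39862 - 1*180 = 39862 - 180 = 39682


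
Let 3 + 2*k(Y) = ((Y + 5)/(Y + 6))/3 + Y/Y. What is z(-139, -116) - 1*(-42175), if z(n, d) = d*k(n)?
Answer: 16866337/399 ≈ 42272.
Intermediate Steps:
k(Y) = -1 + (5 + Y)/(6*(6 + Y)) (k(Y) = -3/2 + (((Y + 5)/(Y + 6))/3 + Y/Y)/2 = -3/2 + (((5 + Y)/(6 + Y))*(1/3) + 1)/2 = -3/2 + ((5 + Y)/(3*(6 + Y)) + 1)/2 = -3/2 + (1 + (5 + Y)/(3*(6 + Y)))/2 = -3/2 + (1/2 + (5 + Y)/(6*(6 + Y))) = -1 + (5 + Y)/(6*(6 + Y)))
z(n, d) = d*(-31 - 5*n)/(6*(6 + n)) (z(n, d) = d*((-31 - 5*n)/(6*(6 + n))) = d*(-31 - 5*n)/(6*(6 + n)))
z(-139, -116) - 1*(-42175) = -1*(-116)*(31 + 5*(-139))/(36 + 6*(-139)) - 1*(-42175) = -1*(-116)*(31 - 695)/(36 - 834) + 42175 = -1*(-116)*(-664)/(-798) + 42175 = -1*(-116)*(-1/798)*(-664) + 42175 = 38512/399 + 42175 = 16866337/399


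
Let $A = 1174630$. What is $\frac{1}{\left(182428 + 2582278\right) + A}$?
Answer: $\frac{1}{3939336} \approx 2.5385 \cdot 10^{-7}$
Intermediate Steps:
$\frac{1}{\left(182428 + 2582278\right) + A} = \frac{1}{\left(182428 + 2582278\right) + 1174630} = \frac{1}{2764706 + 1174630} = \frac{1}{3939336}$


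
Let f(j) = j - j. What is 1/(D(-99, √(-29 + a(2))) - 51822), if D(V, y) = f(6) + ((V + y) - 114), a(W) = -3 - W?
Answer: -52035/2707641259 - I*√34/2707641259 ≈ -1.9218e-5 - 2.1535e-9*I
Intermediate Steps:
f(j) = 0
D(V, y) = -114 + V + y (D(V, y) = 0 + ((V + y) - 114) = 0 + (-114 + V + y) = -114 + V + y)
1/(D(-99, √(-29 + a(2))) - 51822) = 1/((-114 - 99 + √(-29 + (-3 - 1*2))) - 51822) = 1/((-114 - 99 + √(-29 + (-3 - 2))) - 51822) = 1/((-114 - 99 + √(-29 - 5)) - 51822) = 1/((-114 - 99 + √(-34)) - 51822) = 1/((-114 - 99 + I*√34) - 51822) = 1/((-213 + I*√34) - 51822) = 1/(-52035 + I*√34)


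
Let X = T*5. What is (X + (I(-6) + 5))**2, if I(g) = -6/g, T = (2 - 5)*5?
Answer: 4761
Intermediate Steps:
T = -15 (T = -3*5 = -15)
X = -75 (X = -15*5 = -75)
(X + (I(-6) + 5))**2 = (-75 + (-6/(-6) + 5))**2 = (-75 + (-6*(-1/6) + 5))**2 = (-75 + (1 + 5))**2 = (-75 + 6)**2 = (-69)**2 = 4761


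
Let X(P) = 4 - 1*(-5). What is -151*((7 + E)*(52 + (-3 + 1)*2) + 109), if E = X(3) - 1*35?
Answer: 121253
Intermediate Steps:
X(P) = 9 (X(P) = 4 + 5 = 9)
E = -26 (E = 9 - 1*35 = 9 - 35 = -26)
-151*((7 + E)*(52 + (-3 + 1)*2) + 109) = -151*((7 - 26)*(52 + (-3 + 1)*2) + 109) = -151*(-19*(52 - 2*2) + 109) = -151*(-19*(52 - 4) + 109) = -151*(-19*48 + 109) = -151*(-912 + 109) = -151*(-803) = 121253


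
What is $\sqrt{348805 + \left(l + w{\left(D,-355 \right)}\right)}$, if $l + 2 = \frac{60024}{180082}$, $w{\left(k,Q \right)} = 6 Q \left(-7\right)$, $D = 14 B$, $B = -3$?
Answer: $\frac{\sqrt{2948762815652045}}{90041} \approx 603.09$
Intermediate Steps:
$D = -42$ ($D = 14 \left(-3\right) = -42$)
$w{\left(k,Q \right)} = - 42 Q$
$l = - \frac{150070}{90041}$ ($l = -2 + \frac{60024}{180082} = -2 + 60024 \cdot \frac{1}{180082} = -2 + \frac{30012}{90041} = - \frac{150070}{90041} \approx -1.6667$)
$\sqrt{348805 + \left(l + w{\left(D,-355 \right)}\right)} = \sqrt{348805 - - \frac{1342361240}{90041}} = \sqrt{348805 + \left(- \frac{150070}{90041} + 14910\right)} = \sqrt{348805 + \frac{1342361240}{90041}} = \sqrt{\frac{32749112245}{90041}} = \frac{\sqrt{2948762815652045}}{90041}$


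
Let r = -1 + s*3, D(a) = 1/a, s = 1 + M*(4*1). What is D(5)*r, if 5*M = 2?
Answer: 34/25 ≈ 1.3600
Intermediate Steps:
M = ⅖ (M = (⅕)*2 = ⅖ ≈ 0.40000)
s = 13/5 (s = 1 + 2*(4*1)/5 = 1 + (⅖)*4 = 1 + 8/5 = 13/5 ≈ 2.6000)
r = 34/5 (r = -1 + (13/5)*3 = -1 + 39/5 = 34/5 ≈ 6.8000)
D(5)*r = (34/5)/5 = (⅕)*(34/5) = 34/25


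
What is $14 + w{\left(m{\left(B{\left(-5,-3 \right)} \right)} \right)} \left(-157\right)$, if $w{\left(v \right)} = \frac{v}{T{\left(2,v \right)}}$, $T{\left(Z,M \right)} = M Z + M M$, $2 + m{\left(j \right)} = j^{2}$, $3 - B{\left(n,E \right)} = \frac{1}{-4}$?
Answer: $- \frac{146}{169} \approx -0.8639$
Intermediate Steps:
$B{\left(n,E \right)} = \frac{13}{4}$ ($B{\left(n,E \right)} = 3 - \frac{1}{-4} = 3 - - \frac{1}{4} = 3 + \frac{1}{4} = \frac{13}{4}$)
$m{\left(j \right)} = -2 + j^{2}$
$T{\left(Z,M \right)} = M^{2} + M Z$ ($T{\left(Z,M \right)} = M Z + M^{2} = M^{2} + M Z$)
$w{\left(v \right)} = \frac{1}{2 + v}$ ($w{\left(v \right)} = \frac{v}{v \left(v + 2\right)} = \frac{v}{v \left(2 + v\right)} = v \frac{1}{v \left(2 + v\right)} = \frac{1}{2 + v}$)
$14 + w{\left(m{\left(B{\left(-5,-3 \right)} \right)} \right)} \left(-157\right) = 14 + \frac{1}{2 - \left(2 - \left(\frac{13}{4}\right)^{2}\right)} \left(-157\right) = 14 + \frac{1}{2 + \left(-2 + \frac{169}{16}\right)} \left(-157\right) = 14 + \frac{1}{2 + \frac{137}{16}} \left(-157\right) = 14 + \frac{1}{\frac{169}{16}} \left(-157\right) = 14 + \frac{16}{169} \left(-157\right) = 14 - \frac{2512}{169} = - \frac{146}{169}$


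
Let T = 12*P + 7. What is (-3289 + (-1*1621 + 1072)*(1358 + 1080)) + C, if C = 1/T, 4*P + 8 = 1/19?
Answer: -429360339/320 ≈ -1.3418e+6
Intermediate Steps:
P = -151/76 (P = -2 + (¼)/19 = -2 + (¼)*(1/19) = -2 + 1/76 = -151/76 ≈ -1.9868)
T = -320/19 (T = 12*(-151/76) + 7 = -453/19 + 7 = -320/19 ≈ -16.842)
C = -19/320 (C = 1/(-320/19) = -19/320 ≈ -0.059375)
(-3289 + (-1*1621 + 1072)*(1358 + 1080)) + C = (-3289 + (-1*1621 + 1072)*(1358 + 1080)) - 19/320 = (-3289 + (-1621 + 1072)*2438) - 19/320 = (-3289 - 549*2438) - 19/320 = (-3289 - 1338462) - 19/320 = -1341751 - 19/320 = -429360339/320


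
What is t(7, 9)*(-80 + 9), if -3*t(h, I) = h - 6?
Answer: 71/3 ≈ 23.667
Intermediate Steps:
t(h, I) = 2 - h/3 (t(h, I) = -(h - 6)/3 = -(-6 + h)/3 = 2 - h/3)
t(7, 9)*(-80 + 9) = (2 - ⅓*7)*(-80 + 9) = (2 - 7/3)*(-71) = -⅓*(-71) = 71/3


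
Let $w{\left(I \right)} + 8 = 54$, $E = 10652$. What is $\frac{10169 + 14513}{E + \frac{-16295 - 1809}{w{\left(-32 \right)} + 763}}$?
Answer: $\frac{9983869}{4299682} \approx 2.322$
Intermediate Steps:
$w{\left(I \right)} = 46$ ($w{\left(I \right)} = -8 + 54 = 46$)
$\frac{10169 + 14513}{E + \frac{-16295 - 1809}{w{\left(-32 \right)} + 763}} = \frac{10169 + 14513}{10652 + \frac{-16295 - 1809}{46 + 763}} = \frac{24682}{10652 - \frac{18104}{809}} = \frac{24682}{\frac{8599364}{809}} = 24682 \cdot \frac{809}{8599364} = \frac{9983869}{4299682}$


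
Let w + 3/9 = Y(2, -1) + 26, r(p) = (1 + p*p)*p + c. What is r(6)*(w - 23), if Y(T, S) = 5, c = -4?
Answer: 5014/3 ≈ 1671.3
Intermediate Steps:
r(p) = -4 + p*(1 + p**2) (r(p) = (1 + p*p)*p - 4 = (1 + p**2)*p - 4 = p*(1 + p**2) - 4 = -4 + p*(1 + p**2))
w = 92/3 (w = -1/3 + (5 + 26) = -1/3 + 31 = 92/3 ≈ 30.667)
r(6)*(w - 23) = (-4 + 6 + 6**3)*(92/3 - 23) = (-4 + 6 + 216)*(23/3) = 218*(23/3) = 5014/3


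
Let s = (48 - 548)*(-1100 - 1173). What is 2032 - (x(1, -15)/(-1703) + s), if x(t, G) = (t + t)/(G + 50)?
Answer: -67619965138/59605 ≈ -1.1345e+6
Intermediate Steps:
x(t, G) = 2*t/(50 + G) (x(t, G) = (2*t)/(50 + G) = 2*t/(50 + G))
s = 1136500 (s = -500*(-2273) = 1136500)
2032 - (x(1, -15)/(-1703) + s) = 2032 - ((2*1/(50 - 15))/(-1703) + 1136500) = 2032 - ((2*1/35)*(-1/1703) + 1136500) = 2032 - ((2*1*(1/35))*(-1/1703) + 1136500) = 2032 - ((2/35)*(-1/1703) + 1136500) = 2032 - (-2/59605 + 1136500) = 2032 - 1*67741082498/59605 = 2032 - 67741082498/59605 = -67619965138/59605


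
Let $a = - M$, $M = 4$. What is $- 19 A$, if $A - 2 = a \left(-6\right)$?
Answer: $-494$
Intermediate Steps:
$a = -4$ ($a = \left(-1\right) 4 = -4$)
$A = 26$ ($A = 2 - -24 = 2 + 24 = 26$)
$- 19 A = \left(-19\right) 26 = -494$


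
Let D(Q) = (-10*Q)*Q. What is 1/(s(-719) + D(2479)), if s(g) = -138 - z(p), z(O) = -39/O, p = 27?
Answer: -9/553090919 ≈ -1.6272e-8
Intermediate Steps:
s(g) = -1229/9 (s(g) = -138 - (-39)/27 = -138 - 1*(-13/9) = -138 + 13/9 = -1229/9)
D(Q) = -10*Q²
1/(s(-719) + D(2479)) = 1/(-1229/9 - 10*2479²) = 1/(-1229/9 - 10*6145441) = 1/(-1229/9 - 61454410) = 1/(-553090919/9) = -9/553090919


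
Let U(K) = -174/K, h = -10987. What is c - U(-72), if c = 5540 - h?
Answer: 198295/12 ≈ 16525.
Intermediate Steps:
c = 16527 (c = 5540 - 1*(-10987) = 5540 + 10987 = 16527)
c - U(-72) = 16527 - (-174)/(-72) = 16527 - (-174)*(-1)/72 = 16527 - 1*29/12 = 16527 - 29/12 = 198295/12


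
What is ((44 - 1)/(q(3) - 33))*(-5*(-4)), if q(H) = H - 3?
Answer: -860/33 ≈ -26.061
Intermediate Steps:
q(H) = -3 + H
((44 - 1)/(q(3) - 33))*(-5*(-4)) = ((44 - 1)/((-3 + 3) - 33))*(-5*(-4)) = (43/(0 - 33))*20 = (43/(-33))*20 = (43*(-1/33))*20 = -43/33*20 = -860/33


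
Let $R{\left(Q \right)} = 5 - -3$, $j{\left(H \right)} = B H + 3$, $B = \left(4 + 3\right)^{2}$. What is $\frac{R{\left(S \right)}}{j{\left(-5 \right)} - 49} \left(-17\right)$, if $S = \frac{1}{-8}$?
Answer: $\frac{136}{291} \approx 0.46735$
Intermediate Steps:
$B = 49$ ($B = 7^{2} = 49$)
$S = - \frac{1}{8} \approx -0.125$
$j{\left(H \right)} = 3 + 49 H$ ($j{\left(H \right)} = 49 H + 3 = 3 + 49 H$)
$R{\left(Q \right)} = 8$ ($R{\left(Q \right)} = 5 + 3 = 8$)
$\frac{R{\left(S \right)}}{j{\left(-5 \right)} - 49} \left(-17\right) = \frac{1}{\left(3 + 49 \left(-5\right)\right) - 49} \cdot 8 \left(-17\right) = \frac{1}{\left(3 - 245\right) - 49} \cdot 8 \left(-17\right) = \frac{1}{-242 - 49} \cdot 8 \left(-17\right) = \frac{1}{-291} \cdot 8 \left(-17\right) = \left(- \frac{1}{291}\right) 8 \left(-17\right) = \left(- \frac{8}{291}\right) \left(-17\right) = \frac{136}{291}$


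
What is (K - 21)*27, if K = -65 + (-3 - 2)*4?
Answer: -2862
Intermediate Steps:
K = -85 (K = -65 - 5*4 = -65 - 20 = -85)
(K - 21)*27 = (-85 - 21)*27 = -106*27 = -2862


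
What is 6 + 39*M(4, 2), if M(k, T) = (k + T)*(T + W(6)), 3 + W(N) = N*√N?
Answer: -228 + 1404*√6 ≈ 3211.1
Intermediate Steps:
W(N) = -3 + N^(3/2) (W(N) = -3 + N*√N = -3 + N^(3/2))
M(k, T) = (T + k)*(-3 + T + 6*√6) (M(k, T) = (k + T)*(T + (-3 + 6^(3/2))) = (T + k)*(T + (-3 + 6*√6)) = (T + k)*(-3 + T + 6*√6))
6 + 39*M(4, 2) = 6 + 39*(2² + 2*4 - 3*2*(1 - 2*√6) - 3*4*(1 - 2*√6)) = 6 + 39*(4 + 8 + (-6 + 12*√6) + (-12 + 24*√6)) = 6 + 39*(-6 + 36*√6) = 6 + (-234 + 1404*√6) = -228 + 1404*√6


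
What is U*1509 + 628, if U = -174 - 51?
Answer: -338897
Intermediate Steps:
U = -225
U*1509 + 628 = -225*1509 + 628 = -339525 + 628 = -338897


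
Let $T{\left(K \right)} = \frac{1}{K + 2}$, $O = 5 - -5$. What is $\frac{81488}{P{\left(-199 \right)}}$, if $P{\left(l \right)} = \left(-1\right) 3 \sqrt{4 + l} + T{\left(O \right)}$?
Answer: $\frac{977856}{252721} + \frac{35202816 i \sqrt{195}}{252721} \approx 3.8693 + 1945.2 i$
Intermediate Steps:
$O = 10$ ($O = 5 + 5 = 10$)
$T{\left(K \right)} = \frac{1}{2 + K}$
$P{\left(l \right)} = \frac{1}{12} - 3 \sqrt{4 + l}$ ($P{\left(l \right)} = \left(-1\right) 3 \sqrt{4 + l} + \frac{1}{2 + 10} = - 3 \sqrt{4 + l} + \frac{1}{12} = \frac{1}{12} - 3 \sqrt{4 + l}$)
$\frac{81488}{P{\left(-199 \right)}} = \frac{81488}{\frac{1}{12} - 3 \sqrt{4 - 199}} = \frac{81488}{\frac{1}{12} - 3 \sqrt{-195}} = \frac{81488}{\frac{1}{12} - 3 i \sqrt{195}}$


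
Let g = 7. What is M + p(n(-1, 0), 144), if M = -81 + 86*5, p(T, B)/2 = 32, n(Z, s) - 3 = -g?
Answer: 413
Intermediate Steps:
n(Z, s) = -4 (n(Z, s) = 3 - 1*7 = 3 - 7 = -4)
p(T, B) = 64 (p(T, B) = 2*32 = 64)
M = 349 (M = -81 + 430 = 349)
M + p(n(-1, 0), 144) = 349 + 64 = 413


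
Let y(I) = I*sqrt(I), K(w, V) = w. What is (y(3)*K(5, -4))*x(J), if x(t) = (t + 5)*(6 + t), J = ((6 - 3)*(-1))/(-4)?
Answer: 9315*sqrt(3)/16 ≈ 1008.4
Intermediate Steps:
J = 3/4 (J = (3*(-1))*(-1/4) = -3*(-1/4) = 3/4 ≈ 0.75000)
y(I) = I**(3/2)
x(t) = (5 + t)*(6 + t)
(y(3)*K(5, -4))*x(J) = (3**(3/2)*5)*(30 + (3/4)**2 + 11*(3/4)) = ((3*sqrt(3))*5)*(30 + 9/16 + 33/4) = (15*sqrt(3))*(621/16) = 9315*sqrt(3)/16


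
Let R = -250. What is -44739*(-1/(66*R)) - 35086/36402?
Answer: -367918013/100105500 ≈ -3.6753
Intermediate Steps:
-44739*(-1/(66*R)) - 35086/36402 = -44739/((-66*(-250))) - 35086/36402 = -44739/16500 - 35086*1/36402 = -44739*1/16500 - 17543/18201 = -14913/5500 - 17543/18201 = -367918013/100105500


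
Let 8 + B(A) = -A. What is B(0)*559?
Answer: -4472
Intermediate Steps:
B(A) = -8 - A
B(0)*559 = (-8 - 1*0)*559 = (-8 + 0)*559 = -8*559 = -4472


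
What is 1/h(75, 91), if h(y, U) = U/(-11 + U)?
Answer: 80/91 ≈ 0.87912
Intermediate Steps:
h(y, U) = U/(-11 + U)
1/h(75, 91) = 1/(91/(-11 + 91)) = 1/(91/80) = 80/91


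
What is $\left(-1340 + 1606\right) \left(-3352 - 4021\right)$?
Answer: $-1961218$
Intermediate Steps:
$\left(-1340 + 1606\right) \left(-3352 - 4021\right) = 266 \left(-7373\right) = -1961218$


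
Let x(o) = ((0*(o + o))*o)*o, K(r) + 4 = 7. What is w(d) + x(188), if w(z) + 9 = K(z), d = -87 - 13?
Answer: -6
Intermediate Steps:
K(r) = 3 (K(r) = -4 + 7 = 3)
x(o) = 0 (x(o) = ((0*(2*o))*o)*o = (0*o)*o = 0*o = 0)
d = -100
w(z) = -6 (w(z) = -9 + 3 = -6)
w(d) + x(188) = -6 + 0 = -6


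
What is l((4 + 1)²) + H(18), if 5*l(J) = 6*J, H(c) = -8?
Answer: 22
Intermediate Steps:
l(J) = 6*J/5 (l(J) = (6*J)/5 = 6*J/5)
l((4 + 1)²) + H(18) = 6*(4 + 1)²/5 - 8 = (6/5)*5² - 8 = (6/5)*25 - 8 = 30 - 8 = 22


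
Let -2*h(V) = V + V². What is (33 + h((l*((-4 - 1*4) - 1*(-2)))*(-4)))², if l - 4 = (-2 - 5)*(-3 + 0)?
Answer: 32496191289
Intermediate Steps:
l = 25 (l = 4 + (-2 - 5)*(-3 + 0) = 4 - 7*(-3) = 4 + 21 = 25)
h(V) = -V/2 - V²/2 (h(V) = -(V + V²)/2 = -V/2 - V²/2)
(33 + h((l*((-4 - 1*4) - 1*(-2)))*(-4)))² = (33 - (25*((-4 - 1*4) - 1*(-2)))*(-4)*(1 + (25*((-4 - 1*4) - 1*(-2)))*(-4))/2)² = (33 - (25*((-4 - 4) + 2))*(-4)*(1 + (25*((-4 - 4) + 2))*(-4))/2)² = (33 - (25*(-8 + 2))*(-4)*(1 + (25*(-8 + 2))*(-4))/2)² = (33 - (25*(-6))*(-4)*(1 + (25*(-6))*(-4))/2)² = (33 - (-150*(-4))*(1 - 150*(-4))/2)² = (33 - ½*600*(1 + 600))² = (33 - ½*600*601)² = (33 - 180300)² = (-180267)² = 32496191289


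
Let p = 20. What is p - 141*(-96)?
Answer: 13556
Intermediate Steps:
p - 141*(-96) = 20 - 141*(-96) = 20 + 13536 = 13556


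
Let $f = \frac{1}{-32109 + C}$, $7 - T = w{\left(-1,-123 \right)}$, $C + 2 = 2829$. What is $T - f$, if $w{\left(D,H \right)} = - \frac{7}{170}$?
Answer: $\frac{8762681}{1244485} \approx 7.0412$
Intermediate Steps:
$w{\left(D,H \right)} = - \frac{7}{170}$ ($w{\left(D,H \right)} = \left(-7\right) \frac{1}{170} = - \frac{7}{170}$)
$C = 2827$ ($C = -2 + 2829 = 2827$)
$T = \frac{1197}{170}$ ($T = 7 - - \frac{7}{170} = 7 + \frac{7}{170} = \frac{1197}{170} \approx 7.0412$)
$f = - \frac{1}{29282}$ ($f = \frac{1}{-32109 + 2827} = \frac{1}{-29282} = - \frac{1}{29282} \approx -3.4151 \cdot 10^{-5}$)
$T - f = \frac{1197}{170} - - \frac{1}{29282} = \frac{1197}{170} + \frac{1}{29282} = \frac{8762681}{1244485}$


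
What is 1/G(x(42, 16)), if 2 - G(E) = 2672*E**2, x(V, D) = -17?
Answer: -1/772206 ≈ -1.2950e-6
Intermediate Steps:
G(E) = 2 - 2672*E**2
1/G(x(42, 16)) = 1/(2 - 2672*(-17)**2) = 1/(2 - 2672*289) = 1/(2 - 772208) = 1/(-772206) = -1/772206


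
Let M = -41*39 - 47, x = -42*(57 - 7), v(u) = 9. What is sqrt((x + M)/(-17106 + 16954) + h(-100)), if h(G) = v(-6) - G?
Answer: sqrt(192983)/38 ≈ 11.560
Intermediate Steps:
x = -2100 (x = -42*50 = -2100)
h(G) = 9 - G
M = -1646 (M = -1599 - 47 = -1646)
sqrt((x + M)/(-17106 + 16954) + h(-100)) = sqrt((-2100 - 1646)/(-17106 + 16954) + (9 - 1*(-100))) = sqrt(-3746/(-152) + (9 + 100)) = sqrt(-3746*(-1/152) + 109) = sqrt(1873/76 + 109) = sqrt(10157/76) = sqrt(192983)/38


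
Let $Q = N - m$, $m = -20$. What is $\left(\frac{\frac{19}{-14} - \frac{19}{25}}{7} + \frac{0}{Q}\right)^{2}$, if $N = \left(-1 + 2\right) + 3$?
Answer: $\frac{549081}{6002500} \approx 0.091475$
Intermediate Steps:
$N = 4$ ($N = 1 + 3 = 4$)
$Q = 24$ ($Q = 4 - -20 = 4 + 20 = 24$)
$\left(\frac{\frac{19}{-14} - \frac{19}{25}}{7} + \frac{0}{Q}\right)^{2} = \left(\frac{\frac{19}{-14} - \frac{19}{25}}{7} + \frac{0}{24}\right)^{2} = \left(\left(19 \left(- \frac{1}{14}\right) - \frac{19}{25}\right) \frac{1}{7} + 0 \cdot \frac{1}{24}\right)^{2} = \left(\left(- \frac{19}{14} - \frac{19}{25}\right) \frac{1}{7} + 0\right)^{2} = \left(\left(- \frac{741}{350}\right) \frac{1}{7} + 0\right)^{2} = \left(- \frac{741}{2450} + 0\right)^{2} = \left(- \frac{741}{2450}\right)^{2} = \frac{549081}{6002500}$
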